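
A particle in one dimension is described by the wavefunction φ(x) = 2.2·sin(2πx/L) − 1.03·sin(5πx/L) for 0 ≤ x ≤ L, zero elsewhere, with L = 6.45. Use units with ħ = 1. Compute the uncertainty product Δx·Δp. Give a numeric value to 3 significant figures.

Δx = √(⟨x²⟩−⟨x⟩²), Δp = √(⟨p²⟩−⟨p⟩²).
On 0 ≤ x ≤ L (j ≠ l): ∫sin²(jπx/L) dx = L/2, ∫sin(jπx/L)·sin(lπx/L) dx = 0; diagonal moments ∫x·sin²(jπx/L) dx = L²/4, ∫x²·sin²(jπx/L) dx = L³·(1/6 − 1/(4j²π²)); cross terms ∫x·sin(jπx/L)·sin(lπx/L) dx = 0 for j + l even and −4jlL²/(π²(j² − l²)²) for j + l odd, ∫x²·sin(jπx/L)·sin(lπx/L) dx = (−1)^(j+l)·4jlL³/(π²(j² − l²)²); higher powers the same way via product-to-sum and parts. d²/dx² sin(jπx/L) = −(jπ/L)²·sin(jπx/L); on 0 ≤ x ≤ L, ∫sin²(jπx/L) dx = L/2 and ∫sin(jπx/L)·sin(lπx/L) dx = 0 for j ≠ l, so only diagonal terms survive in ∫|φ|² and ∫φ·φ″; ∫φ·φ′ dx = [φ²/2] between the walls = 0.
Normalization: ∫|φ|² dx = 19.030.
⟨x⟩ = 3.3161, ⟨x²⟩ = 14.007 ⇒ Δx = 1.7353.
⟨p⟩ = 0.0000, ⟨p²⟩ = 1.8446 ⇒ Δp = 1.3582.
Δx·Δp = 2.3568.

2.36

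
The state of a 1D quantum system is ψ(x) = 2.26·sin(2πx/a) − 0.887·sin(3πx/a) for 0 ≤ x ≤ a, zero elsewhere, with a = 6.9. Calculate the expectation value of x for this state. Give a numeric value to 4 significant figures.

⟨x⟩ = ∫ x·|ψ|² dx / ∫|ψ|² dx (integrals over the domain).
On 0 ≤ x ≤ a (j ≠ l): ∫sin²(jπx/a) dx = a/2, ∫sin(jπx/a)·sin(lπx/a) dx = 0; diagonal moments ∫x·sin²(jπx/a) dx = a²/4, ∫x²·sin²(jπx/a) dx = a³·(1/6 − 1/(4j²π²)); cross terms ∫x·sin(jπx/a)·sin(lπx/a) dx = 0 for j + l even and −4jla²/(π²(j² − l²)²) for j + l odd, ∫x²·sin(jπx/a)·sin(lπx/a) dx = (−1)^(j+l)·4jla³/(π²(j² − l²)²); higher powers the same way via product-to-sum and parts.
State is unnormalized: ∫|ψ|² dx = 20.336, and ∫ψ*·x·ψ dx = 88.724, so ⟨x⟩ = 88.724 / 20.336.
⟨x⟩ = 4.3630.

4.363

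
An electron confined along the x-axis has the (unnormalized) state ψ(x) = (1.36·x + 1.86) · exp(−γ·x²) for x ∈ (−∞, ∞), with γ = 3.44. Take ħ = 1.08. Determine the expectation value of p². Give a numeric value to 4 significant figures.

p² ψ = −ħ² d²ψ/dx²; ⟨p²⟩ = −ħ² ∫ ψ*·ψ'' dx / ∫|ψ|² dx.
Expand each integrand as polynomial × e^(−2γx²) and use ∫x^(2j)·e^(−2γx²) dx = (2j−1)!!/(4γ)^j · √(π/(2γ)), odd powers → 0; here √(π/(2γ)) = 0.67574. Differentiate with the product rule, d/dx e^(−γx²) = −2γx·e^(−γx²).
State is unnormalized: ∫|ψ|² dx = 2.4286, and ∫ψ*·(−ħ² ψ'') dx = 10.474, so ⟨p²⟩ = 10.474 / 2.4286.
⟨p²⟩ = 4.3125.

4.313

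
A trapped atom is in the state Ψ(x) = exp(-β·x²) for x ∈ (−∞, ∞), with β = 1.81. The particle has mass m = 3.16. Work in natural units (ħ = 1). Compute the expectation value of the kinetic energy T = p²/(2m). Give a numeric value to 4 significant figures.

T = −(ħ²/2m) d²/dx², so ⟨T⟩ = −(ħ²/2m) ∫ Ψ*·Ψ'' dx / ∫|Ψ|² dx; with m = 3.16.
Gaussian moments: ∫x^(2j)·e^(−2βx²) dx = (2j−1)!!/(4β)^j · √(π/(2β)), odd powers integrate to 0; here √(π/(2β)) = 0.93158. Derivatives: d/dx e^(−βx²) = −2βx·e^(−βx²), d²/dx² e^(−βx²) = (4β²x² − 2β)·e^(−βx²).
State is unnormalized: ∫|Ψ|² dx = 0.93158, and ∫Ψ*·(−ħ²/2m · Ψ'') dx = 0.26680, so ⟨T⟩ = 0.26680 / 0.93158.
⟨T⟩ = 0.28639.

0.2864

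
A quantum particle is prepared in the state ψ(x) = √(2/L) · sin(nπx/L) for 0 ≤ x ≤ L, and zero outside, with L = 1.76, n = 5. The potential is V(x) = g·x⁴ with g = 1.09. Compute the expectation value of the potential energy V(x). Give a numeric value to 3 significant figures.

⟨V⟩ = ∫ V(x)·|ψ|² dx.
With sin²θ = (1 − cos2θ)/2 on 0 ≤ x ≤ L: ∫sin²(nπx/L) dx = L/2, ∫x·sin²(nπx/L) dx = L²/4, ∫x²·sin²(nπx/L) dx = L³·(1/6 − 1/(4n²π²)); higher powers xᵏ the same way, integrating xᵏ·cos(2nπx/L) by parts.
⟨V⟩ = 2.0496.

2.05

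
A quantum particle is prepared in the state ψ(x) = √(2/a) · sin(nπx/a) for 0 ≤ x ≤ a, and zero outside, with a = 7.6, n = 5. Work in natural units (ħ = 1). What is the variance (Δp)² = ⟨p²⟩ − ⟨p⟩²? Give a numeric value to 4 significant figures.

4.272

Compute ⟨p⟩ and ⟨p²⟩ separately; (Δp)² = ⟨p²⟩ − ⟨p⟩².
d/dx sin(nπx/a) = (nπ/a)·cos(nπx/a) and d²/dx² sin(nπx/a) = −(nπ/a)²·sin(nπx/a); on 0 ≤ x ≤ a, ∫sin²(nπx/a) dx = a/2 and ∫sin(nπx/a)·cos(nπx/a) dx = 0.
⟨p⟩ = 0.0000 and ⟨p²⟩ = 4.2718.
(Δp)² = 4.2718 − (0.0000)² = 4.2718.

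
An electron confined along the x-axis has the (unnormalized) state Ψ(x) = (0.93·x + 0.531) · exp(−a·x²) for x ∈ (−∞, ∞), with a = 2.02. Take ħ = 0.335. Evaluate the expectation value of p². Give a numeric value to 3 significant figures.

0.351

p² Ψ = −ħ² d²Ψ/dx²; ⟨p²⟩ = −ħ² ∫ Ψ*·Ψ'' dx / ∫|Ψ|² dx.
Expand each integrand as polynomial × e^(−2ax²) and use ∫x^(2j)·e^(−2ax²) dx = (2j−1)!!/(4a)^j · √(π/(2a)), odd powers → 0; here √(π/(2a)) = 0.88183. Differentiate with the product rule, d/dx e^(−ax²) = −2ax·e^(−ax²).
State is unnormalized: ∫|Ψ|² dx = 0.34303, and ∫Ψ*·(−ħ² Ψ'') dx = 0.12056, so ⟨p²⟩ = 0.12056 / 0.34303.
⟨p²⟩ = 0.35145.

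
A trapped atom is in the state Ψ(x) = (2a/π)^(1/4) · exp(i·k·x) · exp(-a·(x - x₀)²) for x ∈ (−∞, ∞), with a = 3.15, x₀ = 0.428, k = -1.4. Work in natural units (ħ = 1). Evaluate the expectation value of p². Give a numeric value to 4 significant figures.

5.110

p² Ψ = −ħ² d²Ψ/dx²; ⟨p²⟩ = −ħ² ∫ Ψ*·Ψ'' dx.
Gaussian moments (u = x − x₀): ∫u^(2j)·e^(−2au²) du = (2j−1)!!/(4a)^j · √(π/(2a)), odd powers integrate to 0; here √(π/(2a)) = 0.70616. Derivatives: Ψ′ = (ik − 2au)·Ψ, Ψ″ = ((ik − 2au)² − 2a)·Ψ; the odd-in-u pieces drop out.
⟨p²⟩ = 5.1100.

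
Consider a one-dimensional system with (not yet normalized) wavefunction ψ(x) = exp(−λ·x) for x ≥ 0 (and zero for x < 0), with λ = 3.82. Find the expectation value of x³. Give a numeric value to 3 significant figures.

⟨x³⟩ = ∫ x³·|ψ|² dx / ∫|ψ|² dx (integrals over the domain).
Every integrand reduces to terms xʲ·e^(−2λx) on [0, ∞); use ∫₀^∞ xʲ·e^(−2λx) dx = j!/(2λ)^(j+1).
State is unnormalized: ∫|ψ|² dx = 0.13089, and ∫ψ*·x³·ψ dx = 0.0017611, so ⟨x³⟩ = 0.0017611 / 0.13089.
⟨x³⟩ = 0.013455.

0.0135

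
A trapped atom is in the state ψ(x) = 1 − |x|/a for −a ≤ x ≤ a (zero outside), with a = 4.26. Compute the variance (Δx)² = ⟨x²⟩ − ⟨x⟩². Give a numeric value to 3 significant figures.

1.81

Compute ⟨x⟩ and ⟨x²⟩ separately, then (Δx)² = ⟨x²⟩ − ⟨x⟩².
ψ is even, so ∫ over [−a, a] = 2∫₀ᵃ with ψ = 1 − x/a there: ∫₀ᵃ (1 − x/a)² dx = a/3, ∫₀ᵃ x²(1 − x/a)² dx = a³/30, ∫₀ᵃ x⁴(1 − x/a)² dx = a⁵/105.
Normalization: ∫|ψ|² dx = 2.8400.
⟨x⟩ = 0.0000 and ⟨x²⟩ = 1.8148.
(Δx)² = 1.8148 − (0.0000)² = 1.8148.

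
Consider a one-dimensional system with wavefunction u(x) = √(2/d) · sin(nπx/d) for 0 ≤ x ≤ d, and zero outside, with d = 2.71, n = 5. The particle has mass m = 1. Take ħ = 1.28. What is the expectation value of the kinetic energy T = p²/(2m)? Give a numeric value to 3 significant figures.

T = −(ħ²/2m) d²/dx², so ⟨T⟩ = −(ħ²/2m) ∫ u*·u'' dx; with m = 1.
d/dx sin(nπx/d) = (nπ/d)·cos(nπx/d) and d²/dx² sin(nπx/d) = −(nπ/d)²·sin(nπx/d); on 0 ≤ x ≤ d, ∫sin²(nπx/d) dx = d/2 and ∫sin(nπx/d)·cos(nπx/d) dx = 0.
⟨T⟩ = 27.523.

27.5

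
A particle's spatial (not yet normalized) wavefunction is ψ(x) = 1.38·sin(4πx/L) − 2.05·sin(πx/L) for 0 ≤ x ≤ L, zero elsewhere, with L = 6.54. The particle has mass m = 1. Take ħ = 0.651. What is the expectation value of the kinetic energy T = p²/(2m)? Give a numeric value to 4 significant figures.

T = −(ħ²/2m) d²/dx², so ⟨T⟩ = −(ħ²/2m) ∫ ψ*·ψ'' dx / ∫|ψ|² dx; with m = 1.
d²/dx² sin(jπx/L) = −(jπ/L)²·sin(jπx/L); on 0 ≤ x ≤ L, ∫sin²(jπx/L) dx = L/2 and ∫sin(jπx/L)·sin(lπx/L) dx = 0 for j ≠ l, so only diagonal terms survive in ∫|ψ|² and ∫ψ·ψ″; ∫ψ·ψ′ dx = [ψ²/2] between the walls = 0.
State is unnormalized: ∫|ψ|² dx = 19.970, and ∫ψ*·(−ħ²/2m · ψ'') dx = 5.5439, so ⟨T⟩ = 5.5439 / 19.970.
⟨T⟩ = 0.27762.

0.2776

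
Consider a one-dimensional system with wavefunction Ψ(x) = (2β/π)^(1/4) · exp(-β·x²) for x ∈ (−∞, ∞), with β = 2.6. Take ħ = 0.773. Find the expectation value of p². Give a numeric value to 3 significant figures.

1.55

p² Ψ = −ħ² d²Ψ/dx²; ⟨p²⟩ = −ħ² ∫ Ψ*·Ψ'' dx.
Gaussian moments: ∫x^(2j)·e^(−2βx²) dx = (2j−1)!!/(4β)^j · √(π/(2β)), odd powers integrate to 0; here √(π/(2β)) = 0.77727. Derivatives: d/dx e^(−βx²) = −2βx·e^(−βx²), d²/dx² e^(−βx²) = (4β²x² − 2β)·e^(−βx²).
⟨p²⟩ = 1.5536.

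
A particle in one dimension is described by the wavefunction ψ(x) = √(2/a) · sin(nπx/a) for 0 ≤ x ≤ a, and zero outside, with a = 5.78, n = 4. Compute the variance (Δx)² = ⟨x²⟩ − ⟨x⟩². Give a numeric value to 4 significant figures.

2.678

Compute ⟨x⟩ and ⟨x²⟩ separately, then (Δx)² = ⟨x²⟩ − ⟨x⟩².
With sin²θ = (1 − cos2θ)/2 on 0 ≤ x ≤ a: ∫sin²(nπx/a) dx = a/2, ∫x·sin²(nπx/a) dx = a²/4, ∫x²·sin²(nπx/a) dx = a³·(1/6 − 1/(4n²π²)); higher powers xᵏ the same way, integrating xᵏ·cos(2nπx/a) by parts.
⟨x⟩ = 2.8900 and ⟨x²⟩ = 11.030.
(Δx)² = 11.030 − (2.8900)² = 2.6783.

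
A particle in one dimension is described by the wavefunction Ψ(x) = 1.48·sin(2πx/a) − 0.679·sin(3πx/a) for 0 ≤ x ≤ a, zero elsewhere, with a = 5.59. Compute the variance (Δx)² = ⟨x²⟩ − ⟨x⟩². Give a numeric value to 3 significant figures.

1.57

Compute ⟨x⟩ and ⟨x²⟩ separately, then (Δx)² = ⟨x²⟩ − ⟨x⟩².
On 0 ≤ x ≤ a (j ≠ l): ∫sin²(jπx/a) dx = a/2, ∫sin(jπx/a)·sin(lπx/a) dx = 0; diagonal moments ∫x·sin²(jπx/a) dx = a²/4, ∫x²·sin²(jπx/a) dx = a³·(1/6 − 1/(4j²π²)); cross terms ∫x·sin(jπx/a)·sin(lπx/a) dx = 0 for j + l even and −4jla²/(π²(j² − l²)²) for j + l odd, ∫x²·sin(jπx/a)·sin(lπx/a) dx = (−1)^(j+l)·4jla³/(π²(j² − l²)²); higher powers the same way via product-to-sum and parts.
Normalization: ∫|Ψ|² dx = 7.4108.
⟨x⟩ = 3.6193 and ⟨x²⟩ = 14.666.
(Δx)² = 14.666 − (3.6193)² = 1.5670.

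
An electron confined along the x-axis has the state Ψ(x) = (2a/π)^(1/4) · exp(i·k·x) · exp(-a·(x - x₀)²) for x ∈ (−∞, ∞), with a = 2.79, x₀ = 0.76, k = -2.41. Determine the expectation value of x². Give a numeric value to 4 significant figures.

⟨x²⟩ = ∫ x²·|Ψ|² dx (integrals over the domain).
Gaussian moments (u = x − x₀): ∫u^(2j)·e^(−2au²) du = (2j−1)!!/(4a)^j · √(π/(2a)), odd powers integrate to 0; here √(π/(2a)) = 0.75034.
⟨x²⟩ = 0.66721.

0.6672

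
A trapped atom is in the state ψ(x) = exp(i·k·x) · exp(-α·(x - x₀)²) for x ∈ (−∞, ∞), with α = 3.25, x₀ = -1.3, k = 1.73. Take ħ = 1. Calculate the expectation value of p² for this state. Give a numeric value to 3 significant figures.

p² ψ = −ħ² d²ψ/dx²; ⟨p²⟩ = −ħ² ∫ ψ*·ψ'' dx / ∫|ψ|² dx.
Gaussian moments (u = x − x₀): ∫u^(2j)·e^(−2αu²) du = (2j−1)!!/(4α)^j · √(π/(2α)), odd powers integrate to 0; here √(π/(2α)) = 0.69521. Derivatives: ψ′ = (ik − 2αu)·ψ, ψ″ = ((ik − 2αu)² − 2α)·ψ; the odd-in-u pieces drop out.
State is unnormalized: ∫|ψ|² dx = 0.69521, and ∫ψ*·(−ħ² ψ'') dx = 4.3401, so ⟨p²⟩ = 4.3401 / 0.69521.
⟨p²⟩ = 6.2429.

6.24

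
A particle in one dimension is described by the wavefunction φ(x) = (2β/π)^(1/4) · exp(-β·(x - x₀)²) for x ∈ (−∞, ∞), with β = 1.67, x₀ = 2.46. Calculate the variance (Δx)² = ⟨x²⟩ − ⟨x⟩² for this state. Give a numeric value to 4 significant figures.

0.1497

Compute ⟨x⟩ and ⟨x²⟩ separately, then (Δx)² = ⟨x²⟩ − ⟨x⟩².
Gaussian moments (u = x − x₀): ∫u^(2j)·e^(−2βu²) du = (2j−1)!!/(4β)^j · √(π/(2β)), odd powers integrate to 0; here √(π/(2β)) = 0.96984.
⟨x⟩ = 2.4600 and ⟨x²⟩ = 6.2013.
(Δx)² = 6.2013 − (2.4600)² = 0.14970.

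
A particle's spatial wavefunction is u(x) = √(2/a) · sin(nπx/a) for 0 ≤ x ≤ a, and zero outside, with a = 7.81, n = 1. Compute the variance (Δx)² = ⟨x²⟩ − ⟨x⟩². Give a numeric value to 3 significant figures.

Compute ⟨x⟩ and ⟨x²⟩ separately, then (Δx)² = ⟨x²⟩ − ⟨x⟩².
With sin²θ = (1 − cos2θ)/2 on 0 ≤ x ≤ a: ∫sin²(nπx/a) dx = a/2, ∫x·sin²(nπx/a) dx = a²/4, ∫x²·sin²(nπx/a) dx = a³·(1/6 − 1/(4n²π²)); higher powers xᵏ the same way, integrating xᵏ·cos(2nπx/a) by parts.
⟨x⟩ = 3.9050 and ⟨x²⟩ = 17.242.
(Δx)² = 17.242 − (3.9050)² = 1.9929.

1.99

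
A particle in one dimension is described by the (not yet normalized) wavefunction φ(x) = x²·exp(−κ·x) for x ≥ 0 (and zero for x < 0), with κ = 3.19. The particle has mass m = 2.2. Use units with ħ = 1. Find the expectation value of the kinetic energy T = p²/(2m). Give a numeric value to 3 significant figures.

0.771

T = −(ħ²/2m) d²/dx², so ⟨T⟩ = −(ħ²/2m) ∫ φ*·φ'' dx / ∫|φ|² dx; with m = 2.2.
Differentiate x²·exp(−κ·x) with the product rule; every integrand then reduces to terms xʲ·e^(−2κx) on [0, ∞), with ∫₀^∞ xʲ·e^(−2κx) dx = j!/(2κ)^(j+1).
State is unnormalized: ∫|φ|² dx = 0.0022704, and ∫φ*·(−ħ²/2m · φ'') dx = 0.0017503, so ⟨T⟩ = 0.0017503 / 0.0022704.
⟨T⟩ = 0.77092.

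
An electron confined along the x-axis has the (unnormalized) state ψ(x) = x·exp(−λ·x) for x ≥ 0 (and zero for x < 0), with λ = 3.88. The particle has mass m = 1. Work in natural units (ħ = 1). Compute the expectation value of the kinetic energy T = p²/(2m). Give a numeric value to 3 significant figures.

7.53

T = −(ħ²/2m) d²/dx², so ⟨T⟩ = −(ħ²/2m) ∫ ψ*·ψ'' dx / ∫|ψ|² dx; with m = 1.
Differentiate x·exp(−λ·x) with the product rule; every integrand then reduces to terms xʲ·e^(−2λx) on [0, ∞), with ∫₀^∞ xʲ·e^(−2λx) dx = j!/(2λ)^(j+1).
State is unnormalized: ∫|ψ|² dx = 0.0042800, and ∫ψ*·(−ħ²/2m · ψ'') dx = 0.032216, so ⟨T⟩ = 0.032216 / 0.0042800.
⟨T⟩ = 7.5272.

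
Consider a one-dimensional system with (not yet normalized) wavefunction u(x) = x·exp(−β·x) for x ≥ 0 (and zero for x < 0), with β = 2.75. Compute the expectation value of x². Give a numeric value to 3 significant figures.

0.397

⟨x²⟩ = ∫ x²·|u|² dx / ∫|u|² dx (integrals over the domain).
Every integrand reduces to terms xʲ·e^(−2βx) on [0, ∞); use ∫₀^∞ xʲ·e^(−2βx) dx = j!/(2β)^(j+1).
State is unnormalized: ∫|u|² dx = 0.012021, and ∫u*·x²·u dx = 0.0047687, so ⟨x²⟩ = 0.0047687 / 0.012021.
⟨x²⟩ = 0.39669.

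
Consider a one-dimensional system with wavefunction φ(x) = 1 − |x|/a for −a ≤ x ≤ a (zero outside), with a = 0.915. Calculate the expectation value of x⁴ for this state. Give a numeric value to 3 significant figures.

⟨x⁴⟩ = ∫ x⁴·|φ|² dx / ∫|φ|² dx (integrals over the domain).
φ is even, so ∫ over [−a, a] = 2∫₀ᵃ with φ = 1 − x/a there: ∫₀ᵃ (1 − x/a)² dx = a/3, ∫₀ᵃ x²(1 − x/a)² dx = a³/30, ∫₀ᵃ x⁴(1 − x/a)² dx = a⁵/105.
State is unnormalized: ∫|φ|² dx = 0.61000, and ∫φ*·x⁴·φ dx = 0.012216, so ⟨x⁴⟩ = 0.012216 / 0.61000.
⟨x⁴⟩ = 0.020027.

0.0200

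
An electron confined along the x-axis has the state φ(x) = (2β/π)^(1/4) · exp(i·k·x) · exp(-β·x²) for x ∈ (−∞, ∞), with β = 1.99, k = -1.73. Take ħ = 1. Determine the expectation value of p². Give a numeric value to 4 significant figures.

4.983

p² φ = −ħ² d²φ/dx²; ⟨p²⟩ = −ħ² ∫ φ*·φ'' dx.
Gaussian moments: ∫x^(2j)·e^(−2βx²) dx = (2j−1)!!/(4β)^j · √(π/(2β)), odd powers integrate to 0; here √(π/(2β)) = 0.88845. Derivatives: φ′ = (ik − 2βx)·φ, φ″ = ((ik − 2βx)² − 2β)·φ; the odd-in-x pieces drop out.
⟨p²⟩ = 4.9829.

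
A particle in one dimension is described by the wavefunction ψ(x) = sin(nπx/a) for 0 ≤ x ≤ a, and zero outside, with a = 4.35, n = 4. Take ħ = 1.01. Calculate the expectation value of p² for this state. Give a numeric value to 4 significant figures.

p² ψ = −ħ² d²ψ/dx²; ⟨p²⟩ = −ħ² ∫ ψ*·ψ'' dx / ∫|ψ|² dx.
d/dx sin(nπx/a) = (nπ/a)·cos(nπx/a) and d²/dx² sin(nπx/a) = −(nπ/a)²·sin(nπx/a); on 0 ≤ x ≤ a, ∫sin²(nπx/a) dx = a/2 and ∫sin(nπx/a)·cos(nπx/a) dx = 0.
State is unnormalized: ∫|ψ|² dx = 2.1750, and ∫ψ*·(−ħ² ψ'') dx = 18.516, so ⟨p²⟩ = 18.516 / 2.1750.
⟨p²⟩ = 8.5130.

8.513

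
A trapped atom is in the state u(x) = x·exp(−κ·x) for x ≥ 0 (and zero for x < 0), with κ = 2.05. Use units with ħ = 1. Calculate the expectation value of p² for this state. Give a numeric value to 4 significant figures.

p² u = −ħ² d²u/dx²; ⟨p²⟩ = −ħ² ∫ u*·u'' dx / ∫|u|² dx.
Differentiate x·exp(−κ·x) with the product rule; every integrand then reduces to terms xʲ·e^(−2κx) on [0, ∞), with ∫₀^∞ xʲ·e^(−2κx) dx = j!/(2κ)^(j+1).
State is unnormalized: ∫|u|² dx = 0.029019, and ∫u*·(−ħ² u'') dx = 0.12195, so ⟨p²⟩ = 0.12195 / 0.029019.
⟨p²⟩ = 4.2025.

4.203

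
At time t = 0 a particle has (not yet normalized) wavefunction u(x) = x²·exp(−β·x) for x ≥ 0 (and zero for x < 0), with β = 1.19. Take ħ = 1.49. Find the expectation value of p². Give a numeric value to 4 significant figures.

p² u = −ħ² d²u/dx²; ⟨p²⟩ = −ħ² ∫ u*·u'' dx / ∫|u|² dx.
Differentiate x²·exp(−β·x) with the product rule; every integrand then reduces to terms xʲ·e^(−2βx) on [0, ∞), with ∫₀^∞ xʲ·e^(−2βx) dx = j!/(2β)^(j+1).
State is unnormalized: ∫|u|² dx = 0.31429, and ∫u*·(−ħ² u'') dx = 0.32936, so ⟨p²⟩ = 0.32936 / 0.31429.
⟨p²⟩ = 1.0480.

1.048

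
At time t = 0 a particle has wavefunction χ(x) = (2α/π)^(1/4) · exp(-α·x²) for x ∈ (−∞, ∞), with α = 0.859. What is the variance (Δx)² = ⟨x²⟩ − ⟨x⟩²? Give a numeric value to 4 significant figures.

Compute ⟨x⟩ and ⟨x²⟩ separately, then (Δx)² = ⟨x²⟩ − ⟨x⟩².
Gaussian moments: ∫x^(2j)·e^(−2αx²) dx = (2j−1)!!/(4α)^j · √(π/(2α)), odd powers integrate to 0; here √(π/(2α)) = 1.3523.
⟨x⟩ = 0.0000 and ⟨x²⟩ = 0.29104.
(Δx)² = 0.29104 − (0.0000)² = 0.29104.

0.2910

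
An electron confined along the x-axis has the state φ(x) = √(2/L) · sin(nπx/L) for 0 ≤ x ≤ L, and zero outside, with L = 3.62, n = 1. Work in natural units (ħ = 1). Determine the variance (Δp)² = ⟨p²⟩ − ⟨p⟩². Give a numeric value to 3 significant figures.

Compute ⟨p⟩ and ⟨p²⟩ separately; (Δp)² = ⟨p²⟩ − ⟨p⟩².
d/dx sin(nπx/L) = (nπ/L)·cos(nπx/L) and d²/dx² sin(nπx/L) = −(nπ/L)²·sin(nπx/L); on 0 ≤ x ≤ L, ∫sin²(nπx/L) dx = L/2 and ∫sin(nπx/L)·cos(nπx/L) dx = 0.
⟨p⟩ = 0.0000 and ⟨p²⟩ = 0.75315.
(Δp)² = 0.75315 − (0.0000)² = 0.75315.

0.753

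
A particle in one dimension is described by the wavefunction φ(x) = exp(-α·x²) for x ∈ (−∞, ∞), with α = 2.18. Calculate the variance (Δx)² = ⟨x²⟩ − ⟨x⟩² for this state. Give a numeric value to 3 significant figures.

0.115

Compute ⟨x⟩ and ⟨x²⟩ separately, then (Δx)² = ⟨x²⟩ − ⟨x⟩².
Gaussian moments: ∫x^(2j)·e^(−2αx²) dx = (2j−1)!!/(4α)^j · √(π/(2α)), odd powers integrate to 0; here √(π/(2α)) = 0.84885.
Normalization: ∫|φ|² dx = 0.84885.
⟨x⟩ = 0.0000 and ⟨x²⟩ = 0.11468.
(Δx)² = 0.11468 − (0.0000)² = 0.11468.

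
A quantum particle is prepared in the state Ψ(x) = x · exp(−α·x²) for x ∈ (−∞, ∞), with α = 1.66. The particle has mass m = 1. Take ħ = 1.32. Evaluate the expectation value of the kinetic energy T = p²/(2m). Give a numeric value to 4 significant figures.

4.339

T = −(ħ²/2m) d²/dx², so ⟨T⟩ = −(ħ²/2m) ∫ Ψ*·Ψ'' dx / ∫|Ψ|² dx; with m = 1.
Expand each integrand as polynomial × e^(−2αx²) and use ∫x^(2j)·e^(−2αx²) dx = (2j−1)!!/(4α)^j · √(π/(2α)), odd powers → 0; here √(π/(2α)) = 0.97276. Differentiate with the product rule, d/dx e^(−αx²) = −2αx·e^(−αx²).
State is unnormalized: ∫|Ψ|² dx = 0.14650, and ∫Ψ*·(−ħ²/2m · Ψ'') dx = 0.63560, so ⟨T⟩ = 0.63560 / 0.14650.
⟨T⟩ = 4.3386.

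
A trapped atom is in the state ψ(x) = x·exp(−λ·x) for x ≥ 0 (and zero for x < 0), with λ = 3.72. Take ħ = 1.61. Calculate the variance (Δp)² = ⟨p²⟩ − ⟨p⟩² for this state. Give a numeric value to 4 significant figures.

35.87

Compute ⟨p⟩ and ⟨p²⟩ separately; (Δp)² = ⟨p²⟩ − ⟨p⟩².
Differentiate x·exp(−λ·x) with the product rule; every integrand then reduces to terms xʲ·e^(−2λx) on [0, ∞), with ∫₀^∞ xʲ·e^(−2λx) dx = j!/(2λ)^(j+1).
Normalization: ∫|ψ|² dx = 0.0048564.
⟨p⟩ = 0.0000 and ⟨p²⟩ = 35.871.
(Δp)² = 35.871 − (0.0000)² = 35.871.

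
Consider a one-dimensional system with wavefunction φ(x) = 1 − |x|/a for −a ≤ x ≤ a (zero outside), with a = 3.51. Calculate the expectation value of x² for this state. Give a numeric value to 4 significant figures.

1.232

⟨x²⟩ = ∫ x²·|φ|² dx / ∫|φ|² dx (integrals over the domain).
φ is even, so ∫ over [−a, a] = 2∫₀ᵃ with φ = 1 − x/a there: ∫₀ᵃ (1 − x/a)² dx = a/3, ∫₀ᵃ x²(1 − x/a)² dx = a³/30, ∫₀ᵃ x⁴(1 − x/a)² dx = a⁵/105.
State is unnormalized: ∫|φ|² dx = 2.3400, and ∫φ*·x²·φ dx = 2.8829, so ⟨x²⟩ = 2.8829 / 2.3400.
⟨x²⟩ = 1.2320.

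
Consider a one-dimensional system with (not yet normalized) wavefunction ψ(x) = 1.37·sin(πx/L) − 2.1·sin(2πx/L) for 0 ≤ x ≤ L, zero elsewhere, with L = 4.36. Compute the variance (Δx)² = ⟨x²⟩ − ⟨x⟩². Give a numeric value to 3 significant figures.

Compute ⟨x⟩ and ⟨x²⟩ separately, then (Δx)² = ⟨x²⟩ − ⟨x⟩².
On 0 ≤ x ≤ L (j ≠ l): ∫sin²(jπx/L) dx = L/2, ∫sin(jπx/L)·sin(lπx/L) dx = 0; diagonal moments ∫x·sin²(jπx/L) dx = L²/4, ∫x²·sin²(jπx/L) dx = L³·(1/6 − 1/(4j²π²)); cross terms ∫x·sin(jπx/L)·sin(lπx/L) dx = 0 for j + l even and −4jlL²/(π²(j² − l²)²) for j + l odd, ∫x²·sin(jπx/L)·sin(lπx/L) dx = (−1)^(j+l)·4jlL³/(π²(j² − l²)²); higher powers the same way via product-to-sum and parts.
Normalization: ∫|ψ|² dx = 13.705.
⟨x⟩ = 2.8988 and ⟨x²⟩ = 9.0140.
(Δx)² = 9.0140 − (2.8988)² = 0.61110.

0.611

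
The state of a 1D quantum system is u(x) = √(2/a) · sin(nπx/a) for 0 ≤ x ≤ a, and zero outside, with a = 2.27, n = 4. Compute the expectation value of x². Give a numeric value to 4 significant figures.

⟨x²⟩ = ∫ x²·|u|² dx (integrals over the domain).
With sin²θ = (1 − cos2θ)/2 on 0 ≤ x ≤ a: ∫sin²(nπx/a) dx = a/2, ∫x·sin²(nπx/a) dx = a²/4, ∫x²·sin²(nπx/a) dx = a³·(1/6 − 1/(4n²π²)); higher powers xᵏ the same way, integrating xᵏ·cos(2nπx/a) by parts.
⟨x²⟩ = 1.7013.

1.701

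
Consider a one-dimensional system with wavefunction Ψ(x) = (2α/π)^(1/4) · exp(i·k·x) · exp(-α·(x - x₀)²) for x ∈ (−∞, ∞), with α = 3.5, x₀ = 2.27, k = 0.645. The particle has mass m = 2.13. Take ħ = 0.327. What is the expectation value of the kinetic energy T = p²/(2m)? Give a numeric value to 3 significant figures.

T = −(ħ²/2m) d²/dx², so ⟨T⟩ = −(ħ²/2m) ∫ Ψ*·Ψ'' dx; with m = 2.13.
Gaussian moments (u = x − x₀): ∫u^(2j)·e^(−2αu²) du = (2j−1)!!/(4α)^j · √(π/(2α)), odd powers integrate to 0; here √(π/(2α)) = 0.66992. Derivatives: Ψ′ = (ik − 2αu)·Ψ, Ψ″ = ((ik − 2αu)² − 2α)·Ψ; the odd-in-u pieces drop out.
⟨T⟩ = 0.098295.

0.0983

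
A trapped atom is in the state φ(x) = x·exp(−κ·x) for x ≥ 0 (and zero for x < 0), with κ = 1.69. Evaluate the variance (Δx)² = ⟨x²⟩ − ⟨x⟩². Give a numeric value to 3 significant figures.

Compute ⟨x⟩ and ⟨x²⟩ separately, then (Δx)² = ⟨x²⟩ − ⟨x⟩².
Every integrand reduces to terms xʲ·e^(−2κx) on [0, ∞); use ∫₀^∞ xʲ·e^(−2κx) dx = j!/(2κ)^(j+1).
Normalization: ∫|φ|² dx = 0.051794.
⟨x⟩ = 0.88757 and ⟨x²⟩ = 1.0504.
(Δx)² = 1.0504 − (0.88757)² = 0.26260.

0.263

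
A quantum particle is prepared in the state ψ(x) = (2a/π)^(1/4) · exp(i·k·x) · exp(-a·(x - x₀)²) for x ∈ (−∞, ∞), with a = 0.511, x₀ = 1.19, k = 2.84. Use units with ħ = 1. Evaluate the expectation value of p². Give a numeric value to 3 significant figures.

8.58

p² ψ = −ħ² d²ψ/dx²; ⟨p²⟩ = −ħ² ∫ ψ*·ψ'' dx.
Gaussian moments (u = x − x₀): ∫u^(2j)·e^(−2au²) du = (2j−1)!!/(4a)^j · √(π/(2a)), odd powers integrate to 0; here √(π/(2a)) = 1.7533. Derivatives: ψ′ = (ik − 2au)·ψ, ψ″ = ((ik − 2au)² − 2a)·ψ; the odd-in-u pieces drop out.
⟨p²⟩ = 8.5766.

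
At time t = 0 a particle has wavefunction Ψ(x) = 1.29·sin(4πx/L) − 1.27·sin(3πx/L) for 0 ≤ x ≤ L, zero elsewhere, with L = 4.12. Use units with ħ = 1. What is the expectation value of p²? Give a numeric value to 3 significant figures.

p² Ψ = −ħ² d²Ψ/dx²; ⟨p²⟩ = −ħ² ∫ Ψ*·Ψ'' dx / ∫|Ψ|² dx.
d²/dx² sin(jπx/L) = −(jπ/L)²·sin(jπx/L); on 0 ≤ x ≤ L, ∫sin²(jπx/L) dx = L/2 and ∫sin(jπx/L)·sin(lπx/L) dx = 0 for j ≠ l, so only diagonal terms survive in ∫|Ψ|² and ∫Ψ·Ψ″; ∫Ψ·Ψ′ dx = [Ψ²/2] between the walls = 0.
State is unnormalized: ∫|Ψ|² dx = 6.7506, and ∫Ψ*·(−ħ² Ψ'') dx = 49.278, so ⟨p²⟩ = 49.278 / 6.7506.
⟨p²⟩ = 7.2998.

7.30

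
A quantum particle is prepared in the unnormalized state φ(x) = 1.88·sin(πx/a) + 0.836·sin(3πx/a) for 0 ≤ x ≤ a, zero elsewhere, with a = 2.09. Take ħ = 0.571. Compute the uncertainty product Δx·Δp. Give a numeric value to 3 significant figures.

Δx = √(⟨x²⟩−⟨x⟩²), Δp = √(⟨p²⟩−⟨p⟩²).
On 0 ≤ x ≤ a (j ≠ l): ∫sin²(jπx/a) dx = a/2, ∫sin(jπx/a)·sin(lπx/a) dx = 0; diagonal moments ∫x·sin²(jπx/a) dx = a²/4, ∫x²·sin²(jπx/a) dx = a³·(1/6 − 1/(4j²π²)); cross terms ∫x·sin(jπx/a)·sin(lπx/a) dx = 0 for j + l even and −4jla²/(π²(j² − l²)²) for j + l odd, ∫x²·sin(jπx/a)·sin(lπx/a) dx = (−1)^(j+l)·4jla³/(π²(j² − l²)²); higher powers the same way via product-to-sum and parts. d²/dx² sin(jπx/a) = −(jπ/a)²·sin(jπx/a); on 0 ≤ x ≤ a, ∫sin²(jπx/a) dx = a/2 and ∫sin(jπx/a)·sin(lπx/a) dx = 0 for j ≠ l, so only diagonal terms survive in ∫|φ|² and ∫φ·φ″; ∫φ·φ′ dx = [φ²/2] between the walls = 0.
Normalization: ∫|φ|² dx = 4.4238.
⟨x⟩ = 1.0450, ⟨x²⟩ = 1.3905 ⇒ Δx = 0.54629.
⟨p⟩ = 0.0000, ⟨p²⟩ = 1.7097 ⇒ Δp = 1.3075.
Δx·Δp = 0.71429.

0.714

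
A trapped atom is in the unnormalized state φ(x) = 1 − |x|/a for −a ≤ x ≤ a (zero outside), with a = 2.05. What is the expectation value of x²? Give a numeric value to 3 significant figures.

0.420

⟨x²⟩ = ∫ x²·|φ|² dx / ∫|φ|² dx (integrals over the domain).
φ is even, so ∫ over [−a, a] = 2∫₀ᵃ with φ = 1 − x/a there: ∫₀ᵃ (1 − x/a)² dx = a/3, ∫₀ᵃ x²(1 − x/a)² dx = a³/30, ∫₀ᵃ x⁴(1 − x/a)² dx = a⁵/105.
State is unnormalized: ∫|φ|² dx = 1.3667, and ∫φ*·x²·φ dx = 0.57434, so ⟨x²⟩ = 0.57434 / 1.3667.
⟨x²⟩ = 0.42025.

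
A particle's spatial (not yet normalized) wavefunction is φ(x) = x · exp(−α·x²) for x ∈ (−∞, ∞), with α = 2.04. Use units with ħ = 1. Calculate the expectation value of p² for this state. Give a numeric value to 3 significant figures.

6.12

p² φ = −ħ² d²φ/dx²; ⟨p²⟩ = −ħ² ∫ φ*·φ'' dx / ∫|φ|² dx.
Expand each integrand as polynomial × e^(−2αx²) and use ∫x^(2j)·e^(−2αx²) dx = (2j−1)!!/(4α)^j · √(π/(2α)), odd powers → 0; here √(π/(2α)) = 0.87750. Differentiate with the product rule, d/dx e^(−αx²) = −2αx·e^(−αx²).
State is unnormalized: ∫|φ|² dx = 0.10754, and ∫φ*·(−ħ² φ'') dx = 0.65812, so ⟨p²⟩ = 0.65812 / 0.10754.
⟨p²⟩ = 6.1200.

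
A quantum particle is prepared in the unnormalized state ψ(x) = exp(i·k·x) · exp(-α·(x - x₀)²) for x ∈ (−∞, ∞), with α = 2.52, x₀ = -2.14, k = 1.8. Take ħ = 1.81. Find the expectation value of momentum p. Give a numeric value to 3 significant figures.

p ψ = −iħ dψ/dx; then ⟨p⟩ = ∫ ψ*·(pψ) dx / ∫|ψ|² dx.
Gaussian moments (u = x − x₀): ∫u^(2j)·e^(−2αu²) du = (2j−1)!!/(4α)^j · √(π/(2α)), odd powers integrate to 0; here √(π/(2α)) = 0.78951. Derivatives: ψ′ = (ik − 2αu)·ψ, ψ″ = ((ik − 2αu)² − 2α)·ψ; the odd-in-u pieces drop out.
State is unnormalized: ∫|ψ|² dx = 0.78951, and ∫ψ*·(−iħ ψ') dx = 2.5722, so ⟨p⟩ = 2.5722 / 0.78951.
⟨p⟩ = 3.2580.

3.26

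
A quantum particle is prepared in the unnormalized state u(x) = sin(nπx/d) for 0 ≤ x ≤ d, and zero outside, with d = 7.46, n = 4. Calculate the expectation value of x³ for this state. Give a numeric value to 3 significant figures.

⟨x³⟩ = ∫ x³·|u|² dx / ∫|u|² dx (integrals over the domain).
With sin²θ = (1 − cos2θ)/2 on 0 ≤ x ≤ d: ∫sin²(nπx/d) dx = d/2, ∫x·sin²(nπx/d) dx = d²/4, ∫x²·sin²(nπx/d) dx = d³·(1/6 − 1/(4n²π²)); higher powers xᵏ the same way, integrating xᵏ·cos(2nπx/d) by parts.
State is unnormalized: ∫|u|² dx = 3.7300, and ∫u*·x³·u dx = 379.78, so ⟨x³⟩ = 379.78 / 3.7300.
⟨x³⟩ = 101.82.

102.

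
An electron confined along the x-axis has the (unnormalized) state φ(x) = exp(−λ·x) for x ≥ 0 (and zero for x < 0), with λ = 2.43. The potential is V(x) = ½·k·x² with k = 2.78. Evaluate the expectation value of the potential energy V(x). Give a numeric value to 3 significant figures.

0.118

⟨V⟩ = ∫ V(x)·|φ|² dx / ∫|φ|² dx.
Every integrand reduces to terms xʲ·e^(−2λx) on [0, ∞); use ∫₀^∞ xʲ·e^(−2λx) dx = j!/(2λ)^(j+1).
State is unnormalized: ∫|φ|² dx = 0.20576, and ∫φ*·V(x)·φ dx = 0.024218, so ⟨V⟩ = 0.024218 / 0.20576.
⟨V⟩ = 0.11770.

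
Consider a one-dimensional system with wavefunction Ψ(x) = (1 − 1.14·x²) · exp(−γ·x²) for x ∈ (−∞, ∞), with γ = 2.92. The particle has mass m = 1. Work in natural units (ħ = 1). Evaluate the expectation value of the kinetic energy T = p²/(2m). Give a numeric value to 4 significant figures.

2.211

T = −(ħ²/2m) d²/dx², so ⟨T⟩ = −(ħ²/2m) ∫ Ψ*·Ψ'' dx / ∫|Ψ|² dx; with m = 1.
Expand each integrand as polynomial × e^(−2γx²) and use ∫x^(2j)·e^(−2γx²) dx = (2j−1)!!/(4γ)^j · √(π/(2γ)), odd powers → 0; here √(π/(2γ)) = 0.73345. Differentiate with the product rule, d/dx e^(−γx²) = −2γx·e^(−γx²).
State is unnormalized: ∫|Ψ|² dx = 0.61123, and ∫Ψ*·(−ħ²/2m · Ψ'') dx = 1.3513, so ⟨T⟩ = 1.3513 / 0.61123.
⟨T⟩ = 2.2107.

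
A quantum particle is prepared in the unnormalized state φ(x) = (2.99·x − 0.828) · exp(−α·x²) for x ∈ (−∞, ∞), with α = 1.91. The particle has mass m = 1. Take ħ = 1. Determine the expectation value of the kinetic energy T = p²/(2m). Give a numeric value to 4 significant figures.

2.159

T = −(ħ²/2m) d²/dx², so ⟨T⟩ = −(ħ²/2m) ∫ φ*·φ'' dx / ∫|φ|² dx; with m = 1.
Expand each integrand as polynomial × e^(−2αx²) and use ∫x^(2j)·e^(−2αx²) dx = (2j−1)!!/(4α)^j · √(π/(2α)), odd powers → 0; here √(π/(2α)) = 0.90687. Differentiate with the product rule, d/dx e^(−αx²) = −2αx·e^(−αx²).
State is unnormalized: ∫|φ|² dx = 1.6829, and ∫φ*·(−ħ²/2m · φ'') dx = 3.6341, so ⟨T⟩ = 3.6341 / 1.6829.
⟨T⟩ = 2.1594.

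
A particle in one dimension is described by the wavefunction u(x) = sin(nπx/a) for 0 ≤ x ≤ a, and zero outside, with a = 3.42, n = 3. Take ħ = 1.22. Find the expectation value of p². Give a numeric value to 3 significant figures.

11.3

p² u = −ħ² d²u/dx²; ⟨p²⟩ = −ħ² ∫ u*·u'' dx / ∫|u|² dx.
d/dx sin(nπx/a) = (nπ/a)·cos(nπx/a) and d²/dx² sin(nπx/a) = −(nπ/a)²·sin(nπx/a); on 0 ≤ x ≤ a, ∫sin²(nπx/a) dx = a/2 and ∫sin(nπx/a)·cos(nπx/a) dx = 0.
State is unnormalized: ∫|u|² dx = 1.7100, and ∫u*·(−ħ² u'') dx = 19.329, so ⟨p²⟩ = 19.329 / 1.7100.
⟨p²⟩ = 11.303.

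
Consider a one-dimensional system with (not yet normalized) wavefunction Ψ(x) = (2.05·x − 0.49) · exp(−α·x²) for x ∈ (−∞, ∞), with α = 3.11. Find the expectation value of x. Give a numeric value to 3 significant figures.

⟨x⟩ = ∫ x·|Ψ|² dx / ∫|Ψ|² dx (integrals over the domain).
Expand each integrand as polynomial × e^(−2αx²) and use ∫x^(2j)·e^(−2αx²) dx = (2j−1)!!/(4α)^j · √(π/(2α)), odd powers → 0; here √(π/(2α)) = 0.71069.
State is unnormalized: ∫|Ψ|² dx = 0.41072, and ∫Ψ*·x·Ψ dx = -0.11477, so ⟨x⟩ = -0.11477 / 0.41072.
⟨x⟩ = -0.27944.

-0.279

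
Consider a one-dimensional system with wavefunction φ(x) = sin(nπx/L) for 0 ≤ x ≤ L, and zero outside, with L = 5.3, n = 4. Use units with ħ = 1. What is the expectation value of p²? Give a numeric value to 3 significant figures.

p² φ = −ħ² d²φ/dx²; ⟨p²⟩ = −ħ² ∫ φ*·φ'' dx / ∫|φ|² dx.
d/dx sin(nπx/L) = (nπ/L)·cos(nπx/L) and d²/dx² sin(nπx/L) = −(nπ/L)²·sin(nπx/L); on 0 ≤ x ≤ L, ∫sin²(nπx/L) dx = L/2 and ∫sin(nπx/L)·cos(nπx/L) dx = 0.
State is unnormalized: ∫|φ|² dx = 2.6500, and ∫φ*·(−ħ² φ'') dx = 14.898, so ⟨p²⟩ = 14.898 / 2.6500.
⟨p²⟩ = 5.6217.

5.62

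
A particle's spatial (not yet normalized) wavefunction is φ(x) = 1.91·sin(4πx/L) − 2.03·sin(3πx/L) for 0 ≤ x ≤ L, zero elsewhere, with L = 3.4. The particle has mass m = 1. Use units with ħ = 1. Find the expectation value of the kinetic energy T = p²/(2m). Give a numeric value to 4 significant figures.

T = −(ħ²/2m) d²/dx², so ⟨T⟩ = −(ħ²/2m) ∫ φ*·φ'' dx / ∫|φ|² dx; with m = 1.
d²/dx² sin(jπx/L) = −(jπ/L)²·sin(jπx/L); on 0 ≤ x ≤ L, ∫sin²(jπx/L) dx = L/2 and ∫sin(jπx/L)·sin(lπx/L) dx = 0 for j ≠ l, so only diagonal terms survive in ∫|φ|² and ∫φ·φ″; ∫φ·φ′ dx = [φ²/2] between the walls = 0.
State is unnormalized: ∫|φ|² dx = 13.207, and ∫φ*·(−ħ²/2m · φ'') dx = 69.274, so ⟨T⟩ = 69.274 / 13.207.
⟨T⟩ = 5.2451.

5.245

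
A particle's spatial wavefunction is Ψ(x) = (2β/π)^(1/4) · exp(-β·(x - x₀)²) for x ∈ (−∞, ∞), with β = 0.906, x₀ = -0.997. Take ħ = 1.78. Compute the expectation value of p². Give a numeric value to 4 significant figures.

p² Ψ = −ħ² d²Ψ/dx²; ⟨p²⟩ = −ħ² ∫ Ψ*·Ψ'' dx.
Gaussian moments (u = x − x₀): ∫u^(2j)·e^(−2βu²) du = (2j−1)!!/(4β)^j · √(π/(2β)), odd powers integrate to 0; here √(π/(2β)) = 1.3167. Derivatives: d/dx e^(−βu²) = −2βu·e^(−βu²), d²/dx² e^(−βu²) = (4β²u² − 2β)·e^(−βu²).
⟨p²⟩ = 2.8706.

2.871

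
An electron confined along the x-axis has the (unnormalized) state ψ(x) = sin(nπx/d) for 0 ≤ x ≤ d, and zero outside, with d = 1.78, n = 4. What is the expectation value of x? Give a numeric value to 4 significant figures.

⟨x⟩ = ∫ x·|ψ|² dx / ∫|ψ|² dx (integrals over the domain).
With sin²θ = (1 − cos2θ)/2 on 0 ≤ x ≤ d: ∫sin²(nπx/d) dx = d/2, ∫x·sin²(nπx/d) dx = d²/4, ∫x²·sin²(nπx/d) dx = d³·(1/6 − 1/(4n²π²)); higher powers xᵏ the same way, integrating xᵏ·cos(2nπx/d) by parts.
State is unnormalized: ∫|ψ|² dx = 0.89000, and ∫ψ*·x·ψ dx = 0.79210, so ⟨x⟩ = 0.79210 / 0.89000.
⟨x⟩ = 0.89000.

0.8900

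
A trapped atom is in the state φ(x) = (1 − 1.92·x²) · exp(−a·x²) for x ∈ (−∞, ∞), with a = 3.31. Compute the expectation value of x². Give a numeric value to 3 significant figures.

⟨x²⟩ = ∫ x²·|φ|² dx / ∫|φ|² dx (integrals over the domain).
Expand each integrand as polynomial × e^(−2ax²) and use ∫x^(2j)·e^(−2ax²) dx = (2j−1)!!/(4a)^j · √(π/(2a)), odd powers → 0; here √(π/(2a)) = 0.68888.
State is unnormalized: ∫|φ|² dx = 0.53255, and ∫φ*·x²·φ dx = 0.023172, so ⟨x²⟩ = 0.023172 / 0.53255.
⟨x²⟩ = 0.043511.

0.0435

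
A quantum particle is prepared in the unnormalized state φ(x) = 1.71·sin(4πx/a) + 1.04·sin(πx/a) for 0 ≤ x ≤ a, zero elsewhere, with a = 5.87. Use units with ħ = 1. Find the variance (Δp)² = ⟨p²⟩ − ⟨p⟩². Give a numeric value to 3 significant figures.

Compute ⟨p⟩ and ⟨p²⟩ separately; (Δp)² = ⟨p²⟩ − ⟨p⟩².
d²/dx² sin(jπx/a) = −(jπ/a)²·sin(jπx/a); on 0 ≤ x ≤ a, ∫sin²(jπx/a) dx = a/2 and ∫sin(jπx/a)·sin(lπx/a) dx = 0 for j ≠ l, so only diagonal terms survive in ∫|φ|² and ∫φ·φ″; ∫φ·φ′ dx = [φ²/2] between the walls = 0.
Normalization: ∫|φ|² dx = 11.757.
⟨p⟩ = 0.0000 and ⟨p²⟩ = 3.4228.
(Δp)² = 3.4228 − (0.0000)² = 3.4228.

3.42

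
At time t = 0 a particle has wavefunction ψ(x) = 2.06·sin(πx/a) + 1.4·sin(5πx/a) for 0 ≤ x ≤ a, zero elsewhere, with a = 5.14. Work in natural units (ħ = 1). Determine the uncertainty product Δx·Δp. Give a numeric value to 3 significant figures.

Δx = √(⟨x²⟩−⟨x⟩²), Δp = √(⟨p²⟩−⟨p⟩²).
On 0 ≤ x ≤ a (j ≠ l): ∫sin²(jπx/a) dx = a/2, ∫sin(jπx/a)·sin(lπx/a) dx = 0; diagonal moments ∫x·sin²(jπx/a) dx = a²/4, ∫x²·sin²(jπx/a) dx = a³·(1/6 − 1/(4j²π²)); cross terms ∫x·sin(jπx/a)·sin(lπx/a) dx = 0 for j + l even and −4jla²/(π²(j² − l²)²) for j + l odd, ∫x²·sin(jπx/a)·sin(lπx/a) dx = (−1)^(j+l)·4jla³/(π²(j² − l²)²); higher powers the same way via product-to-sum and parts. d²/dx² sin(jπx/a) = −(jπ/a)²·sin(jπx/a); on 0 ≤ x ≤ a, ∫sin²(jπx/a) dx = a/2 and ∫sin(jπx/a)·sin(lπx/a) dx = 0 for j ≠ l, so only diagonal terms survive in ∫|ψ|² and ∫ψ·ψ″; ∫ψ·ψ′ dx = [ψ²/2] between the walls = 0.
Normalization: ∫|ψ|² dx = 15.943.
⟨x⟩ = 2.5700, ⟨x²⟩ = 8.0469 ⇒ Δx = 1.2008.
⟨p⟩ = 0.0000, ⟨p²⟩ = 3.2062 ⇒ Δp = 1.7906.
Δx·Δp = 2.1502.

2.15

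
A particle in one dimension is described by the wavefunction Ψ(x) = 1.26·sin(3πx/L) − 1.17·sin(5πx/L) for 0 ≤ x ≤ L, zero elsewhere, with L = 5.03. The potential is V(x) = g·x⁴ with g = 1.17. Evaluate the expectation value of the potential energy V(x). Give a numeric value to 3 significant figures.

84.5

⟨V⟩ = ∫ V(x)·|Ψ|² dx / ∫|Ψ|² dx.
On 0 ≤ x ≤ L (j ≠ l): ∫sin²(jπx/L) dx = L/2, ∫sin(jπx/L)·sin(lπx/L) dx = 0; diagonal moments ∫x·sin²(jπx/L) dx = L²/4, ∫x²·sin²(jπx/L) dx = L³·(1/6 − 1/(4j²π²)); cross terms ∫x·sin(jπx/L)·sin(lπx/L) dx = 0 for j + l even and −4jlL²/(π²(j² − l²)²) for j + l odd, ∫x²·sin(jπx/L)·sin(lπx/L) dx = (−1)^(j+l)·4jlL³/(π²(j² − l²)²); higher powers the same way via product-to-sum and parts.
State is unnormalized: ∫|Ψ|² dx = 7.4356, and ∫Ψ*·V(x)·Ψ dx = 627.96, so ⟨V⟩ = 627.96 / 7.4356.
⟨V⟩ = 84.453.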